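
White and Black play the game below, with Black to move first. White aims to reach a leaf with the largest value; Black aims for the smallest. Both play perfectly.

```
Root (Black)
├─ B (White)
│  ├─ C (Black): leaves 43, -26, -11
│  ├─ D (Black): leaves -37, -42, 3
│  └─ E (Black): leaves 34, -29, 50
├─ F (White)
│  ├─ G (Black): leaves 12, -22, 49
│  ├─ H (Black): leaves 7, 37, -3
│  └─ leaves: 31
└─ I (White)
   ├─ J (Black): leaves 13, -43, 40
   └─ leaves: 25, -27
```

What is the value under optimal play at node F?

G: min(12, -22, 49) = -22
H: min(7, 37, -3) = -3
F: max(-22, -3, 31) = 31

31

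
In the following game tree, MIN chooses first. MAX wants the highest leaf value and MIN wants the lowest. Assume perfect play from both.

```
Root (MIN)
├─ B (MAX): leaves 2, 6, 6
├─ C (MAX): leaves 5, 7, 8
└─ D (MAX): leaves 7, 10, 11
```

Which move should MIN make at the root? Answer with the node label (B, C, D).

B

B (MAX): max(2, 6, 6) = 6
C (MAX): max(5, 7, 8) = 8
D (MAX): max(7, 10, 11) = 11
Root (MIN): min(6, 8, 11) = 6
MIN picks the child with the lowest value: B (value 6).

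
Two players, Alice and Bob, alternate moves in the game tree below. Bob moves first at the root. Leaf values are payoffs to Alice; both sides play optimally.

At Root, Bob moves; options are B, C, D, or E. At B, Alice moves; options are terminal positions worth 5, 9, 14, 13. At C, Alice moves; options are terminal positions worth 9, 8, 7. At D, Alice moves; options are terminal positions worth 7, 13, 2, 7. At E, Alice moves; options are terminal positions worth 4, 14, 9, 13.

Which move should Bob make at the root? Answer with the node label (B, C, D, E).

C

B (Alice): max(5, 9, 14, 13) = 14
C (Alice): max(9, 8, 7) = 9
D (Alice): max(7, 13, 2, 7) = 13
E (Alice): max(4, 14, 9, 13) = 14
Root (Bob): min(14, 9, 13, 14) = 9
Bob picks the child with the lowest value: C (value 9).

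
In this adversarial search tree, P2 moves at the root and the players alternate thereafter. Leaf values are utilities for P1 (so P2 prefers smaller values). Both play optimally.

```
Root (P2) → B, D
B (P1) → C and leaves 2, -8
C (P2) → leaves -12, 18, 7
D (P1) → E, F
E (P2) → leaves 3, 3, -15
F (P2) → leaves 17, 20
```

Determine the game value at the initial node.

2

C (P2): min(-12, 18, 7) = -12
B (P1): max(-12, 2, -8) = 2
E (P2): min(3, 3, -15) = -15
F (P2): min(17, 20) = 17
D (P1): max(-15, 17) = 17
Root (P2): min(2, 17) = 2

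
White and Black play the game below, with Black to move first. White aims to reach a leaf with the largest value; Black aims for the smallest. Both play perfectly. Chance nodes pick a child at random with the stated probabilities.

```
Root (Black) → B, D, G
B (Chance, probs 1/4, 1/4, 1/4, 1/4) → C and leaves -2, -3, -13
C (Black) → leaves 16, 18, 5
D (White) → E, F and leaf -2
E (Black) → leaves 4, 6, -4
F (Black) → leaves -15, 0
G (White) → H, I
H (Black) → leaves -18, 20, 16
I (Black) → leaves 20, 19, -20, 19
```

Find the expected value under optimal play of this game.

-18

C (Black): min(16, 18, 5) = 5
B (Chance): 1/4·5 + 1/4·-2 + 1/4·-3 + 1/4·-13 = -3.25
E (Black): min(4, 6, -4) = -4
F (Black): min(-15, 0) = -15
D (White): max(-4, -15, -2) = -2
H (Black): min(-18, 20, 16) = -18
I (Black): min(20, 19, -20, 19) = -20
G (White): max(-18, -20) = -18
Root (Black): min(-3.25, -2, -18) = -18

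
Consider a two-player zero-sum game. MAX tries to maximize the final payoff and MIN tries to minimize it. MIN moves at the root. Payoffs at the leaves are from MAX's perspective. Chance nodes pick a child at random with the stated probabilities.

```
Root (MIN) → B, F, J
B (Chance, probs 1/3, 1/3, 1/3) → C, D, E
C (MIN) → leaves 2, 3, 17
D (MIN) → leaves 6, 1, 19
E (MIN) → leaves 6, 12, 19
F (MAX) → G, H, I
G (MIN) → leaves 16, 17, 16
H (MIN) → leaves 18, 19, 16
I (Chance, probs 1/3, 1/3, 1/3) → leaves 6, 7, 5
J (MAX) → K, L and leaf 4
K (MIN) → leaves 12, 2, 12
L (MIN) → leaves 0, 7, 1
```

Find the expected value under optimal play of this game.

3

C (MIN): min(2, 3, 17) = 2
D (MIN): min(6, 1, 19) = 1
E (MIN): min(6, 12, 19) = 6
B (Chance): 1/3·2 + 1/3·1 + 1/3·6 = 3
G (MIN): min(16, 17, 16) = 16
H (MIN): min(18, 19, 16) = 16
I (Chance): 1/3·6 + 1/3·7 + 1/3·5 = 6
F (MAX): max(16, 16, 6) = 16
K (MIN): min(12, 2, 12) = 2
L (MIN): min(0, 7, 1) = 0
J (MAX): max(2, 0, 4) = 4
Root (MIN): min(3, 16, 4) = 3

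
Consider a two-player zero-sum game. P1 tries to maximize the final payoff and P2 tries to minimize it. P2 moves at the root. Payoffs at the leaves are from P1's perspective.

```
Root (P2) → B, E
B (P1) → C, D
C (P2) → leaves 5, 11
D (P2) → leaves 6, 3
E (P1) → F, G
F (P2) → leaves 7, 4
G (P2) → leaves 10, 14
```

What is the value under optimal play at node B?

C: min(5, 11) = 5
D: min(6, 3) = 3
B: max(5, 3) = 5

5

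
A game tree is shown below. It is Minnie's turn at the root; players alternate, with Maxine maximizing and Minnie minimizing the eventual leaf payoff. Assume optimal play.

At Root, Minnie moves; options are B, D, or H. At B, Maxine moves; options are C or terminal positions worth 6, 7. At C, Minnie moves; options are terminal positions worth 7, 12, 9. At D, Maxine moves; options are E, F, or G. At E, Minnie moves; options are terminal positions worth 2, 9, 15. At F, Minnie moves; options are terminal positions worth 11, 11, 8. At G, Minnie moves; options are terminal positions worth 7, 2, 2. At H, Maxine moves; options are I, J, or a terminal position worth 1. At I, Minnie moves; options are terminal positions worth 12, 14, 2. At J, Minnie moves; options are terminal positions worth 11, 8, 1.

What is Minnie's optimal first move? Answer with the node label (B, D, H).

H

C (Minnie): min(7, 12, 9) = 7
B (Maxine): max(7, 6, 7) = 7
E (Minnie): min(2, 9, 15) = 2
F (Minnie): min(11, 11, 8) = 8
G (Minnie): min(7, 2, 2) = 2
D (Maxine): max(2, 8, 2) = 8
I (Minnie): min(12, 14, 2) = 2
J (Minnie): min(11, 8, 1) = 1
H (Maxine): max(2, 1, 1) = 2
Root (Minnie): min(7, 8, 2) = 2
Minnie picks the child with the lowest value: H (value 2).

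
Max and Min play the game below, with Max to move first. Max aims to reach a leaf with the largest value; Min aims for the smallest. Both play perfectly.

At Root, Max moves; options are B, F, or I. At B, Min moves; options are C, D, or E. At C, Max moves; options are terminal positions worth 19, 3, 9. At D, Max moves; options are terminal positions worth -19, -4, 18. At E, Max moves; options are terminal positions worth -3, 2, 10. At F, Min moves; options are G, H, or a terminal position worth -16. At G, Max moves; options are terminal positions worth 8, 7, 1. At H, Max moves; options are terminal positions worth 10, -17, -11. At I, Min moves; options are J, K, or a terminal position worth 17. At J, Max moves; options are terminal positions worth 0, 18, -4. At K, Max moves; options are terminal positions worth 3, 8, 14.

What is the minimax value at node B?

C: max(19, 3, 9) = 19
D: max(-19, -4, 18) = 18
E: max(-3, 2, 10) = 10
B: min(19, 18, 10) = 10

10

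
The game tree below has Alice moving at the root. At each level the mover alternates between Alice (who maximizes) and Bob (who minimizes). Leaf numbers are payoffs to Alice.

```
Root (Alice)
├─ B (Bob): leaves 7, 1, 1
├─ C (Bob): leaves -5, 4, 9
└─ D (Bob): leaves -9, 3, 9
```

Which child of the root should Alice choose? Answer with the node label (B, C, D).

B (Bob): min(7, 1, 1) = 1
C (Bob): min(-5, 4, 9) = -5
D (Bob): min(-9, 3, 9) = -9
Root (Alice): max(1, -5, -9) = 1
Alice picks the child with the highest value: B (value 1).

B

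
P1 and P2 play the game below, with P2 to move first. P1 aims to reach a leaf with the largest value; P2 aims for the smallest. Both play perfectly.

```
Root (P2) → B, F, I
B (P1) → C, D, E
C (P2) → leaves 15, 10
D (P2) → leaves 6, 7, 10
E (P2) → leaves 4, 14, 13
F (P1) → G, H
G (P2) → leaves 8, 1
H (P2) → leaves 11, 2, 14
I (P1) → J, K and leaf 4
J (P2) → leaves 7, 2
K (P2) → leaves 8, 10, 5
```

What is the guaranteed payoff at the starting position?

2

C (P2): min(15, 10) = 10
D (P2): min(6, 7, 10) = 6
E (P2): min(4, 14, 13) = 4
B (P1): max(10, 6, 4) = 10
G (P2): min(8, 1) = 1
H (P2): min(11, 2, 14) = 2
F (P1): max(1, 2) = 2
J (P2): min(7, 2) = 2
K (P2): min(8, 10, 5) = 5
I (P1): max(2, 5, 4) = 5
Root (P2): min(10, 2, 5) = 2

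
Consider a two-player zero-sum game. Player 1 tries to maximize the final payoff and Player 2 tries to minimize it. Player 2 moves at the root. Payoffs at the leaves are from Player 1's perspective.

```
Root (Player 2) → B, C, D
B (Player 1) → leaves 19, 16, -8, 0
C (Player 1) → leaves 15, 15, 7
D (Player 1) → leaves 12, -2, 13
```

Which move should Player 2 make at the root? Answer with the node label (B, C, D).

D

B (Player 1): max(19, 16, -8, 0) = 19
C (Player 1): max(15, 15, 7) = 15
D (Player 1): max(12, -2, 13) = 13
Root (Player 2): min(19, 15, 13) = 13
Player 2 picks the child with the lowest value: D (value 13).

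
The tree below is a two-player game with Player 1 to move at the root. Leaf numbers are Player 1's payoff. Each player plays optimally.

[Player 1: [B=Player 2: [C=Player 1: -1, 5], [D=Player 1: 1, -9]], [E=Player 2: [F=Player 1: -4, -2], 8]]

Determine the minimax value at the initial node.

1

C (Player 1): max(-1, 5) = 5
D (Player 1): max(1, -9) = 1
B (Player 2): min(5, 1) = 1
F (Player 1): max(-4, -2) = -2
E (Player 2): min(-2, 8) = -2
Root (Player 1): max(1, -2) = 1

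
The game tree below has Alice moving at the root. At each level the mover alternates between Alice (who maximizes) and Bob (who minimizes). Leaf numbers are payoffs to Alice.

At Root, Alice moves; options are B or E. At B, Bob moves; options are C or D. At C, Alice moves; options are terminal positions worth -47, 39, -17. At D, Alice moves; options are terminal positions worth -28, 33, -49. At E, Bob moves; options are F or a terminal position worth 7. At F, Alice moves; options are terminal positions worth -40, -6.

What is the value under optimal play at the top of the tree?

33

C (Alice): max(-47, 39, -17) = 39
D (Alice): max(-28, 33, -49) = 33
B (Bob): min(39, 33) = 33
F (Alice): max(-40, -6) = -6
E (Bob): min(-6, 7) = -6
Root (Alice): max(33, -6) = 33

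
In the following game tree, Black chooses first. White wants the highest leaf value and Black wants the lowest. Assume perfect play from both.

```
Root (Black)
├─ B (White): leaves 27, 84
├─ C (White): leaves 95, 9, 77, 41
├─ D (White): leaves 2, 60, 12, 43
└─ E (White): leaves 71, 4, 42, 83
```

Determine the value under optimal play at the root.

B (White): max(27, 84) = 84
C (White): max(95, 9, 77, 41) = 95
D (White): max(2, 60, 12, 43) = 60
E (White): max(71, 4, 42, 83) = 83
Root (Black): min(84, 95, 60, 83) = 60

60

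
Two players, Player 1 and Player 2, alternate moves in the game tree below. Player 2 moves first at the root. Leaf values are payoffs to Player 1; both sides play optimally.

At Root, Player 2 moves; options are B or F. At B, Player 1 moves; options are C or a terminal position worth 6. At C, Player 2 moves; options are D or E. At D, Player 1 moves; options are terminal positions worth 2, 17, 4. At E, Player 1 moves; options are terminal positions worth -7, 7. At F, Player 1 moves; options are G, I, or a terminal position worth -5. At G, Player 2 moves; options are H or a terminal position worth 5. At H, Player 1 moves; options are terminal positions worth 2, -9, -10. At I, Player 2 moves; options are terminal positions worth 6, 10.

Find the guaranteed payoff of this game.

6

D (Player 1): max(2, 17, 4) = 17
E (Player 1): max(-7, 7) = 7
C (Player 2): min(17, 7) = 7
B (Player 1): max(7, 6) = 7
H (Player 1): max(2, -9, -10) = 2
G (Player 2): min(2, 5) = 2
I (Player 2): min(6, 10) = 6
F (Player 1): max(2, 6, -5) = 6
Root (Player 2): min(7, 6) = 6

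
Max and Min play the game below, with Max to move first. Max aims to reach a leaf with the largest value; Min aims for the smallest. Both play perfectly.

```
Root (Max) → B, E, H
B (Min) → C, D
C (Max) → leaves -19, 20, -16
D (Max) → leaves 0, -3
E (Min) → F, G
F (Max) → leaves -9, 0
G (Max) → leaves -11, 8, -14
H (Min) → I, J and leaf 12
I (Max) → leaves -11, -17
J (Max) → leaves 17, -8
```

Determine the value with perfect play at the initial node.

0

C (Max): max(-19, 20, -16) = 20
D (Max): max(0, -3) = 0
B (Min): min(20, 0) = 0
F (Max): max(-9, 0) = 0
G (Max): max(-11, 8, -14) = 8
E (Min): min(0, 8) = 0
I (Max): max(-11, -17) = -11
J (Max): max(17, -8) = 17
H (Min): min(-11, 17, 12) = -11
Root (Max): max(0, 0, -11) = 0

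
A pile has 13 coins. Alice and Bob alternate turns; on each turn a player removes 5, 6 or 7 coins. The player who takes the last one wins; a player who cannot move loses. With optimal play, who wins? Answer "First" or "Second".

Second

Positions where the player to move wins (W) vs loses (L):
i:   0  1  2  3  4  5  6  7  8  9 10 11 12 13
     L  L  L  L  L  W  W  W  W  W  W  W  L  L
Position 13 is L, so the second player wins.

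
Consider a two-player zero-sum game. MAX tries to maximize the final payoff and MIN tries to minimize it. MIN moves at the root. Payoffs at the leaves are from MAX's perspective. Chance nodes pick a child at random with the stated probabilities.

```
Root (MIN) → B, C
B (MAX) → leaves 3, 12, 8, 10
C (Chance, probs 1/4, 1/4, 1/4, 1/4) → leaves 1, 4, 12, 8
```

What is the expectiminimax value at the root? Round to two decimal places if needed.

B (MAX): max(3, 12, 8, 10) = 12
C (Chance): 1/4·1 + 1/4·4 + 1/4·12 + 1/4·8 = 6.25
Root (MIN): min(12, 6.25) = 6.25

6.25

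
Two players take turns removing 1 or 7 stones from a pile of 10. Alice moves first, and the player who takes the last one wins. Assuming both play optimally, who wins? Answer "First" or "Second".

Second

Mark each pile size as W (mover wins) or L (mover loses):
i:   0  1  2  3  4  5  6  7  8  9 10
     L  W  L  W  L  W  L  W  L  W  L
Position 10 is L, so the second player wins.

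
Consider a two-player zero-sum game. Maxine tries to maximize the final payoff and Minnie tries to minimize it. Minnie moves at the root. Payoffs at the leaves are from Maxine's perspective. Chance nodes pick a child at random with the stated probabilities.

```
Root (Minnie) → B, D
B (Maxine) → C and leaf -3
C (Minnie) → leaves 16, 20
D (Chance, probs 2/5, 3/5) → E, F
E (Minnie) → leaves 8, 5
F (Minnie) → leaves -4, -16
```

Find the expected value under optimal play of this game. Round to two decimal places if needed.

-7.6

C (Minnie): min(16, 20) = 16
B (Maxine): max(16, -3) = 16
E (Minnie): min(8, 5) = 5
F (Minnie): min(-4, -16) = -16
D (Chance): 2/5·5 + 3/5·-16 = -7.6
Root (Minnie): min(16, -7.6) = -7.6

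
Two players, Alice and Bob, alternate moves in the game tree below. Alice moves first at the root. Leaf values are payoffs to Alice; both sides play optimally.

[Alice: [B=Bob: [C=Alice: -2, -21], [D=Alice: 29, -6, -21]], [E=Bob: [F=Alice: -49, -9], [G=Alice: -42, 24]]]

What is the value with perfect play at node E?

-9

F: max(-49, -9) = -9
G: max(-42, 24) = 24
E: min(-9, 24) = -9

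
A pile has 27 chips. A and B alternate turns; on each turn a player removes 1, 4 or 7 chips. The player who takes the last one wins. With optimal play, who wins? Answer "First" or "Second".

Compute winning (W) and losing (L) positions by backward induction:
i:   0  1  2  3  4  5  6  7  8  9 10 11 12 13 14 15 16 17 18 19 20 21 22 23 24 25 26 27
     L  W  L  W  W  L  W  W  L  W  L  W  W  L  W  W  L  W  L  W  W  L  W  W  L  W  L  W
Position 27 is W, so the first player wins.

First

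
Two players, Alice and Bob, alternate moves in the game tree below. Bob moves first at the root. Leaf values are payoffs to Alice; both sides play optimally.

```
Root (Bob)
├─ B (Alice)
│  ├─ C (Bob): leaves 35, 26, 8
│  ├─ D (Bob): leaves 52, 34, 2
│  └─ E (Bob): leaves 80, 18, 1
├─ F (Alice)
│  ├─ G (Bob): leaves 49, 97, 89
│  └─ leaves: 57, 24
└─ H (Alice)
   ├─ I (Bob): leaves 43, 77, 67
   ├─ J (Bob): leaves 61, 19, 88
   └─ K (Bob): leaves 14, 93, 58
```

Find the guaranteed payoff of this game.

C (Bob): min(35, 26, 8) = 8
D (Bob): min(52, 34, 2) = 2
E (Bob): min(80, 18, 1) = 1
B (Alice): max(8, 2, 1) = 8
G (Bob): min(49, 97, 89) = 49
F (Alice): max(49, 57, 24) = 57
I (Bob): min(43, 77, 67) = 43
J (Bob): min(61, 19, 88) = 19
K (Bob): min(14, 93, 58) = 14
H (Alice): max(43, 19, 14) = 43
Root (Bob): min(8, 57, 43) = 8

8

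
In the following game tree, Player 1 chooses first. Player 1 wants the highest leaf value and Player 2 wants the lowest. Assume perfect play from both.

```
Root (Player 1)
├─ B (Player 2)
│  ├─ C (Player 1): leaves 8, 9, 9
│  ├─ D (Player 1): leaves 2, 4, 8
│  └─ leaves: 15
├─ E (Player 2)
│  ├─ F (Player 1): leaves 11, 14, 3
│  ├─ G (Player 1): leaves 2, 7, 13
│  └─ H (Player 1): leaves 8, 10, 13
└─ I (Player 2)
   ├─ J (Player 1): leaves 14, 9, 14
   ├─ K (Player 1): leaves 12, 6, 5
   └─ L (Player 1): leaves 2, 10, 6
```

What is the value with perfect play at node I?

J: max(14, 9, 14) = 14
K: max(12, 6, 5) = 12
L: max(2, 10, 6) = 10
I: min(14, 12, 10) = 10

10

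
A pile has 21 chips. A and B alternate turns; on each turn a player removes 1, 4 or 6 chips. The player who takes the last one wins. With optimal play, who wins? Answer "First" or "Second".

First

i:   0  1  2  3  4  5  6  7  8  9 10 11 12 13 14 15 16 17 18 19 20 21
     L  W  L  W  W  L  W  L  W  W  L  W  L  W  W  L  W  L  W  W  L  W
Position 21 is W, so the first player wins.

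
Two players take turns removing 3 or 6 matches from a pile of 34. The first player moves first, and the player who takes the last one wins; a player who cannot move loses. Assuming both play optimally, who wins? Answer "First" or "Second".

First

W/L table (W = player to move can force a win):
i:   0  1  2  3  4  5  6  7  8  9 10 11 12 13 14 15 16 17 18 19 20 21 22 23 24 25 26 27 28 29 30 31 32 33 34
     L  L  L  W  W  W  W  W  W  L  L  L  W  W  W  W  W  W  L  L  L  W  W  W  W  W  W  L  L  L  W  W  W  W  W
Position 34 is W, so the first player wins.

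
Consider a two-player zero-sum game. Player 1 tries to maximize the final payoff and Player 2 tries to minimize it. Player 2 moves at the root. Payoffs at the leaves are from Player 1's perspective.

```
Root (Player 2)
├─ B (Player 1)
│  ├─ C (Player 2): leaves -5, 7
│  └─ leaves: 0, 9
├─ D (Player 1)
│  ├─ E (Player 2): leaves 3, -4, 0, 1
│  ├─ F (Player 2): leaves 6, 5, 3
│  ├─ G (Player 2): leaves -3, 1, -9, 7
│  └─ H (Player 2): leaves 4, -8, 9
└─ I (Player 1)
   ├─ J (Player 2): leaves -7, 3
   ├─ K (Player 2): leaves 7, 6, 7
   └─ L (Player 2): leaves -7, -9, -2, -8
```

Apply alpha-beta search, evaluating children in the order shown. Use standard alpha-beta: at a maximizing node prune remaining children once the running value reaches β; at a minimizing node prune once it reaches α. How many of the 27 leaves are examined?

19

C [α=-∞,β=+∞]: v=-5
B [α=-∞,β=+∞]: v=9
E [α=-∞,β=9]: v=-4
F [α=-4,β=9]: v=3
G [α=3,β=9]: v=-3 after child 1 ≤ α → α-cutoff, skip 3
H [α=3,β=9]: v=-8 after child 2 ≤ α → α-cutoff, skip 1
D [α=-∞,β=9]: v=3
J [α=-∞,β=3]: v=-7
K [α=-7,β=3]: v=6
I [α=-∞,β=3]: v=6 after child 2 ≥ β → β-cutoff, skip 1
Root [α=-∞,β=+∞]: v=3
Leaves evaluated: 19 of 27.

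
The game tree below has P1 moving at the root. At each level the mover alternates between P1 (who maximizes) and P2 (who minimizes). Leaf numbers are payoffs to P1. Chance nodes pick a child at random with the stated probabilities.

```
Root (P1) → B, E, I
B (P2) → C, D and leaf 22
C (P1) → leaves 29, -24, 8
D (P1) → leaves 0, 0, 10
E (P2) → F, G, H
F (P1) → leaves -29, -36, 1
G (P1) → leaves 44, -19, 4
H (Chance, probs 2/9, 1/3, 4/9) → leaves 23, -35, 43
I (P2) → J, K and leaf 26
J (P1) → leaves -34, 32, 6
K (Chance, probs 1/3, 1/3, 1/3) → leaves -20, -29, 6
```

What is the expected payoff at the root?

10

C (P1): max(29, -24, 8) = 29
D (P1): max(0, 0, 10) = 10
B (P2): min(29, 10, 22) = 10
F (P1): max(-29, -36, 1) = 1
G (P1): max(44, -19, 4) = 44
H (Chance): 2/9·23 + 1/3·-35 + 4/9·43 = 12.56
E (P2): min(1, 44, 12.56) = 1
J (P1): max(-34, 32, 6) = 32
K (Chance): 1/3·-20 + 1/3·-29 + 1/3·6 = -14.33
I (P2): min(32, -14.33, 26) = -14.33
Root (P1): max(10, 1, -14.33) = 10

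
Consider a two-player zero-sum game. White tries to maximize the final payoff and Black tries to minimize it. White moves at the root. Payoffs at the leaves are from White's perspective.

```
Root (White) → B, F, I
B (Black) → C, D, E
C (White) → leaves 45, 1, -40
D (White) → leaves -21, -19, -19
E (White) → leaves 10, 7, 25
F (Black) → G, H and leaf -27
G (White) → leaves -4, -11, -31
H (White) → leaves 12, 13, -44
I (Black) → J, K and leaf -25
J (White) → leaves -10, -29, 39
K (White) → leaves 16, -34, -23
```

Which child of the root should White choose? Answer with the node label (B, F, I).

B

C (White): max(45, 1, -40) = 45
D (White): max(-21, -19, -19) = -19
E (White): max(10, 7, 25) = 25
B (Black): min(45, -19, 25) = -19
G (White): max(-4, -11, -31) = -4
H (White): max(12, 13, -44) = 13
F (Black): min(-4, 13, -27) = -27
J (White): max(-10, -29, 39) = 39
K (White): max(16, -34, -23) = 16
I (Black): min(39, 16, -25) = -25
Root (White): max(-19, -27, -25) = -19
White picks the child with the highest value: B (value -19).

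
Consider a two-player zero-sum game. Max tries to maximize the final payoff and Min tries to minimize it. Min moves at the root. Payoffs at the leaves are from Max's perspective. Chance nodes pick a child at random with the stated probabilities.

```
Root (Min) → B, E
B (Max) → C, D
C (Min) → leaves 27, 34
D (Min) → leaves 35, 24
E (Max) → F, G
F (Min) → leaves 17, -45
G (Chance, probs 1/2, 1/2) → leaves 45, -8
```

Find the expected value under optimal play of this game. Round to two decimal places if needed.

C (Min): min(27, 34) = 27
D (Min): min(35, 24) = 24
B (Max): max(27, 24) = 27
F (Min): min(17, -45) = -45
G (Chance): 1/2·45 + 1/2·-8 = 18.5
E (Max): max(-45, 18.5) = 18.5
Root (Min): min(27, 18.5) = 18.5

18.5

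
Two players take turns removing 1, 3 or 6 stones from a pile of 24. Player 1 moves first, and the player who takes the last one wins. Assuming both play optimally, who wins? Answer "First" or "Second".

Positions where the player to move wins (W) vs loses (L):
i:   0  1  2  3  4  5  6  7  8  9 10 11 12 13 14 15 16 17 18 19 20 21 22 23 24
     L  W  L  W  L  W  W  W  W  L  W  L  W  L  W  W  W  W  L  W  L  W  L  W  W
Position 24 is W, so the first player wins.

First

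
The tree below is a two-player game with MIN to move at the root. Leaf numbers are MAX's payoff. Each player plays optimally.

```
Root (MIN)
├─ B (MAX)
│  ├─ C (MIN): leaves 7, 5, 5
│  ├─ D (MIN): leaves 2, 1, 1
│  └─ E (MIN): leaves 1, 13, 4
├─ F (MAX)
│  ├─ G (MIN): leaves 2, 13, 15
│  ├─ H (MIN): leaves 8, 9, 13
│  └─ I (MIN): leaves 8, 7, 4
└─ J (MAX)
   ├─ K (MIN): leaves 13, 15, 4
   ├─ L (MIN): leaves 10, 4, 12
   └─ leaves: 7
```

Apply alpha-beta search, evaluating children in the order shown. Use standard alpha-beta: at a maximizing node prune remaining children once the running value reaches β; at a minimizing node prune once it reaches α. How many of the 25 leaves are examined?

17

C [α=-∞,β=+∞]: v=5
D [α=5,β=+∞]: v=2 after child 1 ≤ α → α-cutoff, skip 2
E [α=5,β=+∞]: v=1 after child 1 ≤ α → α-cutoff, skip 2
B [α=-∞,β=+∞]: v=5
G [α=-∞,β=5]: v=2
H [α=2,β=5]: v=8
F [α=-∞,β=5]: v=8 after child 2 ≥ β → β-cutoff, skip 1
K [α=-∞,β=5]: v=4
L [α=4,β=5]: v=4 after child 2 ≤ α → α-cutoff, skip 1
J [α=-∞,β=5]: v=7
Root [α=-∞,β=+∞]: v=5
Leaves evaluated: 17 of 25.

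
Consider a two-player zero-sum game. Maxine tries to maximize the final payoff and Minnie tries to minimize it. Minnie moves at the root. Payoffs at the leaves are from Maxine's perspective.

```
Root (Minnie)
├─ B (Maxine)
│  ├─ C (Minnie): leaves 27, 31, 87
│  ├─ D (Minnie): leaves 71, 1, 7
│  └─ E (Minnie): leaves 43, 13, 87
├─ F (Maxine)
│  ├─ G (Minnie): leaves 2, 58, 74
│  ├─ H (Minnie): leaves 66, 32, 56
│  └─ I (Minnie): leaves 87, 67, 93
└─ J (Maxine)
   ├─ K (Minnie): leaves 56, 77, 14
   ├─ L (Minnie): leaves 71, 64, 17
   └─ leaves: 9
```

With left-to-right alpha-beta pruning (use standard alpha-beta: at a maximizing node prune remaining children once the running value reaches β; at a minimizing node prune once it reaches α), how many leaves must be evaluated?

20

C [α=-∞,β=+∞]: v=27
D [α=27,β=+∞]: v=1 after child 2 ≤ α → α-cutoff, skip 1
E [α=27,β=+∞]: v=13 after child 2 ≤ α → α-cutoff, skip 1
B [α=-∞,β=+∞]: v=27
G [α=-∞,β=27]: v=2
H [α=2,β=27]: v=32
F [α=-∞,β=27]: v=32 after child 2 ≥ β → β-cutoff, skip 1
K [α=-∞,β=27]: v=14
L [α=14,β=27]: v=17
J [α=-∞,β=27]: v=17
Root [α=-∞,β=+∞]: v=17
Leaves evaluated: 20 of 25.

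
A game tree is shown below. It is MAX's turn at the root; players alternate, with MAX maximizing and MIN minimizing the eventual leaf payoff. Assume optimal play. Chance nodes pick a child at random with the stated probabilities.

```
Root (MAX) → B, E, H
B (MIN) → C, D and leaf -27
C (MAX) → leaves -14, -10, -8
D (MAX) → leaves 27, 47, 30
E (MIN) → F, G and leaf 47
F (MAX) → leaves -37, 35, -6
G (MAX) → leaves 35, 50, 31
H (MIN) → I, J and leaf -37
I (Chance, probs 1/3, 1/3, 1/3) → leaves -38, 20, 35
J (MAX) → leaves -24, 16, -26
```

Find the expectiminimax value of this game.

C (MAX): max(-14, -10, -8) = -8
D (MAX): max(27, 47, 30) = 47
B (MIN): min(-8, 47, -27) = -27
F (MAX): max(-37, 35, -6) = 35
G (MAX): max(35, 50, 31) = 50
E (MIN): min(35, 50, 47) = 35
I (Chance): 1/3·-38 + 1/3·20 + 1/3·35 = 5.67
J (MAX): max(-24, 16, -26) = 16
H (MIN): min(5.67, 16, -37) = -37
Root (MAX): max(-27, 35, -37) = 35

35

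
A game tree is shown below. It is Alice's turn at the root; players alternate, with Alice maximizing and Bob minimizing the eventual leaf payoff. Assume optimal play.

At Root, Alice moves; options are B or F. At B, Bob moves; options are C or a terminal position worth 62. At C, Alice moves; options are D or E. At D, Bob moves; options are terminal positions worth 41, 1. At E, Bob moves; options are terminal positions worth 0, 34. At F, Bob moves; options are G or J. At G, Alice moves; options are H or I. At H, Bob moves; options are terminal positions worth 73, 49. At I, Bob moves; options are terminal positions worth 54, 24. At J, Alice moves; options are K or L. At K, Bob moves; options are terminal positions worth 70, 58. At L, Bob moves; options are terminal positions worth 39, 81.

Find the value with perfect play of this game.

D (Bob): min(41, 1) = 1
E (Bob): min(0, 34) = 0
C (Alice): max(1, 0) = 1
B (Bob): min(1, 62) = 1
H (Bob): min(73, 49) = 49
I (Bob): min(54, 24) = 24
G (Alice): max(49, 24) = 49
K (Bob): min(70, 58) = 58
L (Bob): min(39, 81) = 39
J (Alice): max(58, 39) = 58
F (Bob): min(49, 58) = 49
Root (Alice): max(1, 49) = 49

49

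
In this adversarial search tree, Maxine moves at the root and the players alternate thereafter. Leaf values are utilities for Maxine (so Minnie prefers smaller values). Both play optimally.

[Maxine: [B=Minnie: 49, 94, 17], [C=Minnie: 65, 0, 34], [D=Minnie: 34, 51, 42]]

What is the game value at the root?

34

B (Minnie): min(49, 94, 17) = 17
C (Minnie): min(65, 0, 34) = 0
D (Minnie): min(34, 51, 42) = 34
Root (Maxine): max(17, 0, 34) = 34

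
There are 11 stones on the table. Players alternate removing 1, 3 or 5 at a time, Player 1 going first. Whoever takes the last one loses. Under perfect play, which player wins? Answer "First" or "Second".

Second

Mark each pile size as W (mover wins) or L (mover loses):
i:   0  1  2  3  4  5  6  7  8  9 10 11
     W  L  W  L  W  L  W  L  W  L  W  L
Position 11 is L, so the second player wins.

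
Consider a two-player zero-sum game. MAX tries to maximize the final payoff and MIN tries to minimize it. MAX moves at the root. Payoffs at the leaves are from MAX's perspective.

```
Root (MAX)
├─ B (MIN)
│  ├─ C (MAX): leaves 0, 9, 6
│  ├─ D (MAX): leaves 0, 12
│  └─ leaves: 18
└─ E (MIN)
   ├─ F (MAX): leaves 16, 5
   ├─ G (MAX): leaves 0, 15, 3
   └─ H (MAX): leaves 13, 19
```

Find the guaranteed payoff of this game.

C (MAX): max(0, 9, 6) = 9
D (MAX): max(0, 12) = 12
B (MIN): min(9, 12, 18) = 9
F (MAX): max(16, 5) = 16
G (MAX): max(0, 15, 3) = 15
H (MAX): max(13, 19) = 19
E (MIN): min(16, 15, 19) = 15
Root (MAX): max(9, 15) = 15

15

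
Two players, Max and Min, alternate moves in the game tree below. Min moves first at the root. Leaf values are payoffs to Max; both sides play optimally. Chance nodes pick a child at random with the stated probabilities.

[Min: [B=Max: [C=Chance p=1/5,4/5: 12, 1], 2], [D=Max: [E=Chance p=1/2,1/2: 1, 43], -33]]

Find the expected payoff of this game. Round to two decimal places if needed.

C (Chance): 1/5·12 + 4/5·1 = 3.2
B (Max): max(3.2, 2) = 3.2
E (Chance): 1/2·1 + 1/2·43 = 22
D (Max): max(22, -33) = 22
Root (Min): min(3.2, 22) = 3.2

3.2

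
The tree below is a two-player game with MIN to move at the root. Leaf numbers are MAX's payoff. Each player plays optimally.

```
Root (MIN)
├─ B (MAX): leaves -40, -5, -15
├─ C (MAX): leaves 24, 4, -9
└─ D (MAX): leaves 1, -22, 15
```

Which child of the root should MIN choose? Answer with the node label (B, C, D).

B (MAX): max(-40, -5, -15) = -5
C (MAX): max(24, 4, -9) = 24
D (MAX): max(1, -22, 15) = 15
Root (MIN): min(-5, 24, 15) = -5
MIN picks the child with the lowest value: B (value -5).

B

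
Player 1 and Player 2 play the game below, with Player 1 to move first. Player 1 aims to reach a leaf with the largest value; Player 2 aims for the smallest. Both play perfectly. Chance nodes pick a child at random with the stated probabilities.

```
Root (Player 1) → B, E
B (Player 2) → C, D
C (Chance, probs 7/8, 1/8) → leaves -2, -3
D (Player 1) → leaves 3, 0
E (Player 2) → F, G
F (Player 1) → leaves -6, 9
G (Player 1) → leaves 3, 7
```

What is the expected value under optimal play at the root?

C (Chance): 7/8·-2 + 1/8·-3 = -2.12
D (Player 1): max(3, 0) = 3
B (Player 2): min(-2.12, 3) = -2.12
F (Player 1): max(-6, 9) = 9
G (Player 1): max(3, 7) = 7
E (Player 2): min(9, 7) = 7
Root (Player 1): max(-2.12, 7) = 7

7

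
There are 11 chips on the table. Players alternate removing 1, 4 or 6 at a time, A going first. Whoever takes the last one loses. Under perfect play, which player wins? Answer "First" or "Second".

Positions where the player to move wins (W) vs loses (L):
i:   0  1  2  3  4  5  6  7  8  9 10 11
     W  L  W  L  W  W  L  W  L  W  W  L
Position 11 is L, so the second player wins.

Second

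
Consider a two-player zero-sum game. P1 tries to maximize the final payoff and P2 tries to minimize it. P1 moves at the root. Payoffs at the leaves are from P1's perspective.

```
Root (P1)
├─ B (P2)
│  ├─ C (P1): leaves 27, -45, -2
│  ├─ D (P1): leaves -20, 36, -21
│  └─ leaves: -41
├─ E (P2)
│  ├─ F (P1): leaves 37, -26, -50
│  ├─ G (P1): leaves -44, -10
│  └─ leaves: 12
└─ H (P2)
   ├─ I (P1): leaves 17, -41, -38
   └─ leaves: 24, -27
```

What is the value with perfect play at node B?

C: max(27, -45, -2) = 27
D: max(-20, 36, -21) = 36
B: min(27, 36, -41) = -41

-41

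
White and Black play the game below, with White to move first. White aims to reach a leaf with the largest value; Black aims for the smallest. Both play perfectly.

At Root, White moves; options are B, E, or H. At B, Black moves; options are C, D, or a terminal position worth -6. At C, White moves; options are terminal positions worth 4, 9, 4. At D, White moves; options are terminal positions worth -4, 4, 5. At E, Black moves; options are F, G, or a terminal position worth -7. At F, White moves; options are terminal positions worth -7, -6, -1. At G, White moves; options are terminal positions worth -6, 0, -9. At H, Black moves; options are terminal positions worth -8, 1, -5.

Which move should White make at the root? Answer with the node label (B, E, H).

B

C (White): max(4, 9, 4) = 9
D (White): max(-4, 4, 5) = 5
B (Black): min(9, 5, -6) = -6
F (White): max(-7, -6, -1) = -1
G (White): max(-6, 0, -9) = 0
E (Black): min(-1, 0, -7) = -7
H (Black): min(-8, 1, -5) = -8
Root (White): max(-6, -7, -8) = -6
White picks the child with the highest value: B (value -6).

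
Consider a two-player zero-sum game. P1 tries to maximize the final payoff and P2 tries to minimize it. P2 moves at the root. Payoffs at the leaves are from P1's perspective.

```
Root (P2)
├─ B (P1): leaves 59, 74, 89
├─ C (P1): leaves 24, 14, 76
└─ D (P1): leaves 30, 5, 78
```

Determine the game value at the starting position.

B (P1): max(59, 74, 89) = 89
C (P1): max(24, 14, 76) = 76
D (P1): max(30, 5, 78) = 78
Root (P2): min(89, 76, 78) = 76

76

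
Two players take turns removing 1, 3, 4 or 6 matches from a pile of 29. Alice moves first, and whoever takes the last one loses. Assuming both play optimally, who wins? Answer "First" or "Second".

Compute winning (W) and losing (L) positions by backward induction:
i:   0  1  2  3  4  5  6  7  8  9 10 11 12 13 14 15 16 17 18 19 20 21 22 23 24 25 26 27 28 29
     W  L  W  L  W  W  W  W  L  W  L  W  W  W  W  L  W  L  W  W  W  W  L  W  L  W  W  W  W  L
Position 29 is L, so the second player wins.

Second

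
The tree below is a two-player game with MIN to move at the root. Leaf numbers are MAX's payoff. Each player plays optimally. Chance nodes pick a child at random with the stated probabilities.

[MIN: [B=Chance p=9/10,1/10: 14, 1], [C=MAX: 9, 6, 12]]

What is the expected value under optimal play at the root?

B (Chance): 9/10·14 + 1/10·1 = 12.7
C (MAX): max(9, 6, 12) = 12
Root (MIN): min(12.7, 12) = 12

12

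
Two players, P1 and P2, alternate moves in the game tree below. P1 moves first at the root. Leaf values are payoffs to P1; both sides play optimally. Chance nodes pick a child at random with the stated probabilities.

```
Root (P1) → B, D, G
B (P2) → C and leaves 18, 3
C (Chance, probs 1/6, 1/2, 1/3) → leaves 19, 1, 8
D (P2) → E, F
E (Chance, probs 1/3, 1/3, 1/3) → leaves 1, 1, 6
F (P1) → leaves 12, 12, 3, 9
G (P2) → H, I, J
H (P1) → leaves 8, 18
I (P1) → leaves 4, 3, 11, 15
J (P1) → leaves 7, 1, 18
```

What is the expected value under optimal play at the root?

C (Chance): 1/6·19 + 1/2·1 + 1/3·8 = 6.33
B (P2): min(6.33, 18, 3) = 3
E (Chance): 1/3·1 + 1/3·1 + 1/3·6 = 2.67
F (P1): max(12, 12, 3, 9) = 12
D (P2): min(2.67, 12) = 2.67
H (P1): max(8, 18) = 18
I (P1): max(4, 3, 11, 15) = 15
J (P1): max(7, 1, 18) = 18
G (P2): min(18, 15, 18) = 15
Root (P1): max(3, 2.67, 15) = 15

15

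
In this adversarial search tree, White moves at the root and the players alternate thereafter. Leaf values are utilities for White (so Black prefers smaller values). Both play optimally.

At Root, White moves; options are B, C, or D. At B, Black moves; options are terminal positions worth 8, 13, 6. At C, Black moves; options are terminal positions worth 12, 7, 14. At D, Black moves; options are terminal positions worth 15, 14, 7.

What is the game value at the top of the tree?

7

B (Black): min(8, 13, 6) = 6
C (Black): min(12, 7, 14) = 7
D (Black): min(15, 14, 7) = 7
Root (White): max(6, 7, 7) = 7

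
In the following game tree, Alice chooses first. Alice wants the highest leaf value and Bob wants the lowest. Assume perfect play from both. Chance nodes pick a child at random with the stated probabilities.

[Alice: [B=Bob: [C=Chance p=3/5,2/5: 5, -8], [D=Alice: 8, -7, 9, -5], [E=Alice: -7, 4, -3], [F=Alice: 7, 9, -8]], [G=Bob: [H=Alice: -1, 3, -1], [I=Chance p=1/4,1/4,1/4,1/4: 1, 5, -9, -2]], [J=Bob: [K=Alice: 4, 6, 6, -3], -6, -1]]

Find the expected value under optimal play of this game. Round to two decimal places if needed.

-0.2

C (Chance): 3/5·5 + 2/5·-8 = -0.2
D (Alice): max(8, -7, 9, -5) = 9
E (Alice): max(-7, 4, -3) = 4
F (Alice): max(7, 9, -8) = 9
B (Bob): min(-0.2, 9, 4, 9) = -0.2
H (Alice): max(-1, 3, -1) = 3
I (Chance): 1/4·1 + 1/4·5 + 1/4·-9 + 1/4·-2 = -1.25
G (Bob): min(3, -1.25) = -1.25
K (Alice): max(4, 6, 6, -3) = 6
J (Bob): min(6, -6, -1) = -6
Root (Alice): max(-0.2, -1.25, -6) = -0.2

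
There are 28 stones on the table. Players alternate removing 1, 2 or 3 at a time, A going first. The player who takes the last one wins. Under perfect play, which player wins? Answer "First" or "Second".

W/L table (W = player to move can force a win):
i:   0  1  2  3  4  5  6  7  8  9 10 11 12 13 14 15 16 17 18 19 20 21 22 23 24 25 26 27 28
     L  W  W  W  L  W  W  W  L  W  W  W  L  W  W  W  L  W  W  W  L  W  W  W  L  W  W  W  L
Position 28 is L, so the second player wins.

Second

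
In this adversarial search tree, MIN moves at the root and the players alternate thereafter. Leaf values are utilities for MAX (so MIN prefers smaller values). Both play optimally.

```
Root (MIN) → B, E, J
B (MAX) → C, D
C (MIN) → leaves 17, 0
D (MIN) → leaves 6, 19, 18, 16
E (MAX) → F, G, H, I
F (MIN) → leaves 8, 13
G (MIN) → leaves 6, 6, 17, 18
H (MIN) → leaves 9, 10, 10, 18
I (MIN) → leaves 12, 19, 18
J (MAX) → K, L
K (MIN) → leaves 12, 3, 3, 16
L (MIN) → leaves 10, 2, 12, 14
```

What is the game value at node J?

3

K: min(12, 3, 3, 16) = 3
L: min(10, 2, 12, 14) = 2
J: max(3, 2) = 3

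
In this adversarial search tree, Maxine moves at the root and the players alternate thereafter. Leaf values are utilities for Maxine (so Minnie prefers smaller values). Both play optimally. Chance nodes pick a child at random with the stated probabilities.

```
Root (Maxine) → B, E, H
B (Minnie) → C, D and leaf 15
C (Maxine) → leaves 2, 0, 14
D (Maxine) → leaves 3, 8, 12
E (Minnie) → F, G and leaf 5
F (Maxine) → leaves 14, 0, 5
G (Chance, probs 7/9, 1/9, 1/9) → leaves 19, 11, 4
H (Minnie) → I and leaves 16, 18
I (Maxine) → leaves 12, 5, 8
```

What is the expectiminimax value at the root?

C (Maxine): max(2, 0, 14) = 14
D (Maxine): max(3, 8, 12) = 12
B (Minnie): min(14, 12, 15) = 12
F (Maxine): max(14, 0, 5) = 14
G (Chance): 7/9·19 + 1/9·11 + 1/9·4 = 16.44
E (Minnie): min(14, 16.44, 5) = 5
I (Maxine): max(12, 5, 8) = 12
H (Minnie): min(12, 16, 18) = 12
Root (Maxine): max(12, 5, 12) = 12

12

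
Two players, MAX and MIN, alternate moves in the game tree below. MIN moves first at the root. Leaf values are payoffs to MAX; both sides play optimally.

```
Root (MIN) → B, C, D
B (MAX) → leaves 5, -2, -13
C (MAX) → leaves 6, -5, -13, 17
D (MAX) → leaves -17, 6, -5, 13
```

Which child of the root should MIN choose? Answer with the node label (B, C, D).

B

B (MAX): max(5, -2, -13) = 5
C (MAX): max(6, -5, -13, 17) = 17
D (MAX): max(-17, 6, -5, 13) = 13
Root (MIN): min(5, 17, 13) = 5
MIN picks the child with the lowest value: B (value 5).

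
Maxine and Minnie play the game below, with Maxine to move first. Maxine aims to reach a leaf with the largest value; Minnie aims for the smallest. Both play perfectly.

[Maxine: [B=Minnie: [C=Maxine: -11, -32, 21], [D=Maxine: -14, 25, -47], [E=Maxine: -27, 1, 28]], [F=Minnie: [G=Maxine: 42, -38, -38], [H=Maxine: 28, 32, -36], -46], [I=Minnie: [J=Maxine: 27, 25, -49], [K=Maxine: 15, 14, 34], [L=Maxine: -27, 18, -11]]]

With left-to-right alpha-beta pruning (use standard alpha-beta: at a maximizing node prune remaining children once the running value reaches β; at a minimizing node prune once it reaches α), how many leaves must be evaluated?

24

C [α=-∞,β=+∞]: v=21
D [α=-∞,β=21]: v=25 after child 2 ≥ β → β-cutoff, skip 1
E [α=-∞,β=21]: v=28
B [α=-∞,β=+∞]: v=21
G [α=21,β=+∞]: v=42
H [α=21,β=42]: v=32
F [α=21,β=+∞]: v=-46
J [α=21,β=+∞]: v=27
K [α=21,β=27]: v=34
L [α=21,β=27]: v=18
I [α=21,β=+∞]: v=18
Root [α=-∞,β=+∞]: v=21
Leaves evaluated: 24 of 25.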